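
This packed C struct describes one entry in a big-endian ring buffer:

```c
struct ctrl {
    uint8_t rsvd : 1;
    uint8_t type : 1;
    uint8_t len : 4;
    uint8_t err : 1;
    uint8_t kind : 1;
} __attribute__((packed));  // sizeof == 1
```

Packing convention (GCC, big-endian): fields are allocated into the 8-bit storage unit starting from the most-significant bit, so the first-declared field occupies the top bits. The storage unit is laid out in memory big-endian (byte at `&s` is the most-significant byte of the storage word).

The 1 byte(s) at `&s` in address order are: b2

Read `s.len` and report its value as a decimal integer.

12

[0]=0xb2 (big-endian) → word 0xb2
rsvd:1 @ bit 7 → (0xb2>>7)&0x1 = 0x1
type:1 @ bit 6 → (0xb2>>6)&0x1 = 0x0
len:4 @ bit 2 → (0xb2>>2)&0xf = 0xc  ←
err:1 @ bit 1 → (0xb2>>1)&0x1 = 0x1
kind:1 @ bit 0 → (0xb2>>0)&0x1 = 0x0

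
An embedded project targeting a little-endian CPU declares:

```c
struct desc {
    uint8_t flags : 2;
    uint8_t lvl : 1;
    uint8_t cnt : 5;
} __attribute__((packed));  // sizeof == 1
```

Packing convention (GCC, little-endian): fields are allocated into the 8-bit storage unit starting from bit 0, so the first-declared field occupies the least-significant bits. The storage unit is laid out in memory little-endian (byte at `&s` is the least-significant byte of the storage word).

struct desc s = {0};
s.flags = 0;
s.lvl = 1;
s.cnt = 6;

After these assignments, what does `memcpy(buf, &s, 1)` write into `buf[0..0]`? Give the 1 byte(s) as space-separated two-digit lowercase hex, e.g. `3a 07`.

34

flags:2 = 0 → 0x0 << 0 → word 0x00
lvl:1 = 1 → 0x1 << 2 → word 0x04
cnt:5 = 6 → 0x6 << 3 → word 0x34
word = 0x34 → little-endian bytes:
  [0]=0x34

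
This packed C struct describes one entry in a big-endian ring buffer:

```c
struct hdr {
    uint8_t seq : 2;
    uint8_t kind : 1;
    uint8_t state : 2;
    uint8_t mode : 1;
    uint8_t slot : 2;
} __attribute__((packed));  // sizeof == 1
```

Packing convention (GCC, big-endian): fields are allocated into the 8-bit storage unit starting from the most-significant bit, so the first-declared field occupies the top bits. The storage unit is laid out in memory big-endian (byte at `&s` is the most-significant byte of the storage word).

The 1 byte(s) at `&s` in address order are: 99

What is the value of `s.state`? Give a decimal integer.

[0]=0x99 (big-endian) → word 0x99
seq [6+:2] = (word>>6) & 0x3 = 2
kind [5+:1] = (word>>5) & 0x1 = 0
state [3+:2] = (word>>3) & 0x3 = 3  ←
mode [2+:1] = (word>>2) & 0x1 = 0
slot [0+:2] = (word>>0) & 0x3 = 1

3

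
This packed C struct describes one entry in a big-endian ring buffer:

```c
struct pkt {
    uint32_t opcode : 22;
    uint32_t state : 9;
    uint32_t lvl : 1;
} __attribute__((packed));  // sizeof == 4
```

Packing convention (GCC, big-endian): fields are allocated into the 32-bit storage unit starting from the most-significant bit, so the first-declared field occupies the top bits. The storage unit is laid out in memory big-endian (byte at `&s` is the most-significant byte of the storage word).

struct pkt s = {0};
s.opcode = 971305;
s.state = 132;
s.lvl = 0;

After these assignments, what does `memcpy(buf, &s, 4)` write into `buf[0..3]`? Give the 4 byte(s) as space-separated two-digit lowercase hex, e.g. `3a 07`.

opcode (22b) val=971305 bits=0xed229 at bit 10: 0x3b48a400
state (9b) val=132 bits=0x84 at bit 1: 0x3b48a508
lvl (1b) val=0 bits=0x0 at bit 0: 0x3b48a508
word = 0x3b48a508 → big-endian bytes:
  [0]=0x3b  [1]=0x48  [2]=0xa5  [3]=0x08

3b 48 a5 08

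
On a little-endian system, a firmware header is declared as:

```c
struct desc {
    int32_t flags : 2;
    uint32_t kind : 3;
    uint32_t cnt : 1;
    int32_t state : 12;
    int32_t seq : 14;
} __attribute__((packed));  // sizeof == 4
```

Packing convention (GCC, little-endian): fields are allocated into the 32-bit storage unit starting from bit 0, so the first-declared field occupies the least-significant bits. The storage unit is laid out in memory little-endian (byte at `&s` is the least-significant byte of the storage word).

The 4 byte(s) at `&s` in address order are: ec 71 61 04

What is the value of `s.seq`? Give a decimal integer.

280

[0]=0xec [1]=0x71 [2]=0x61 [3]=0x04 (little-endian) → word 0x046171ec
flags:2 @ bit 0 → (0x046171ec>>0)&0x3 = 0x0
kind:3 @ bit 2 → (0x046171ec>>2)&0x7 = 0x3
cnt:1 @ bit 5 → (0x046171ec>>5)&0x1 = 0x1
state:12 @ bit 6 → (0x046171ec>>6)&0xfff = 0x5c7
seq:14 @ bit 18 → (0x046171ec>>18)&0x3fff = 0x118  ←
seq signed 14b, MSB=0: value = 280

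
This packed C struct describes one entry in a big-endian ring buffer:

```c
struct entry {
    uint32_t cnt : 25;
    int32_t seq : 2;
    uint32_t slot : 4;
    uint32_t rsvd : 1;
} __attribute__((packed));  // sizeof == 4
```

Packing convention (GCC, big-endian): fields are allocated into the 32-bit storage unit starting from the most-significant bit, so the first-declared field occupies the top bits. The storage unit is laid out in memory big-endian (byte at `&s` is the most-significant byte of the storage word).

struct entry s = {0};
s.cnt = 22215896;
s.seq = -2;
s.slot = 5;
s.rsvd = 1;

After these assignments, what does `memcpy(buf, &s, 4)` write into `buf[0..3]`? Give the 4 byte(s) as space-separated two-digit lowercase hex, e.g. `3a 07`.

a9 7e 6c 4b

cnt:25 = 22215896 → 0x152fcd8 << 7 → word 0xa97e6c00
seq:2 = -2 → 0x2 << 5 → word 0xa97e6c40
slot:4 = 5 → 0x5 << 1 → word 0xa97e6c4a
rsvd:1 = 1 → 0x1 << 0 → word 0xa97e6c4b
word = 0xa97e6c4b → big-endian bytes:
  [0]=0xa9  [1]=0x7e  [2]=0x6c  [3]=0x4b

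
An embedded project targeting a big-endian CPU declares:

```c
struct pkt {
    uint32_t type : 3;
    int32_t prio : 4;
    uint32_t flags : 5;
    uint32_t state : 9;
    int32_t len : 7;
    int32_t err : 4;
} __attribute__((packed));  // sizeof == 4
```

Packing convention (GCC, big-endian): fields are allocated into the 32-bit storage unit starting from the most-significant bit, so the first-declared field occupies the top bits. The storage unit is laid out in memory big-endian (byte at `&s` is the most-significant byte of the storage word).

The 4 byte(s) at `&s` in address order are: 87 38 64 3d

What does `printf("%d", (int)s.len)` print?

[0]=0x87 [1]=0x38 [2]=0x64 [3]=0x3d (big-endian) → word 0x8738643d
type [29+:3] = (word>>29) & 0x7 = 4
prio [25+:4] = (word>>25) & 0xf = 3
flags [20+:5] = (word>>20) & 0x1f = 19
state [11+:9] = (word>>11) & 0x1ff = 268
len [4+:7] = (word>>4) & 0x7f = 67  ←
err [0+:4] = (word>>0) & 0xf = 13
len signed 7b, MSB=1: 67 - 128 = -61

-61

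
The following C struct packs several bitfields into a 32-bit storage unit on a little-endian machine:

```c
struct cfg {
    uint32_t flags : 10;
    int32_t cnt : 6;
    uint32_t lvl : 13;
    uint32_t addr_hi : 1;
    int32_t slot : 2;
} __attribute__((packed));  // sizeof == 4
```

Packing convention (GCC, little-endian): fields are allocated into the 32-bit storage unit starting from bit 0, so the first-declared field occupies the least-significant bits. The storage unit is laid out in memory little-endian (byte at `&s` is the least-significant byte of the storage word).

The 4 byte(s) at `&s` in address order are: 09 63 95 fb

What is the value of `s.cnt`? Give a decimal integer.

[0]=0x09 [1]=0x63 [2]=0x95 [3]=0xfb (little-endian) → word 0xfb956309
flags:10 @ bit 0 → (0xfb956309>>0)&0x3ff = 0x309
cnt:6 @ bit 10 → (0xfb956309>>10)&0x3f = 0x18  ←
lvl:13 @ bit 16 → (0xfb956309>>16)&0x1fff = 0x1b95
addr_hi:1 @ bit 29 → (0xfb956309>>29)&0x1 = 0x1
slot:2 @ bit 30 → (0xfb956309>>30)&0x3 = 0x3
cnt signed 6b, MSB=0: value = 24

24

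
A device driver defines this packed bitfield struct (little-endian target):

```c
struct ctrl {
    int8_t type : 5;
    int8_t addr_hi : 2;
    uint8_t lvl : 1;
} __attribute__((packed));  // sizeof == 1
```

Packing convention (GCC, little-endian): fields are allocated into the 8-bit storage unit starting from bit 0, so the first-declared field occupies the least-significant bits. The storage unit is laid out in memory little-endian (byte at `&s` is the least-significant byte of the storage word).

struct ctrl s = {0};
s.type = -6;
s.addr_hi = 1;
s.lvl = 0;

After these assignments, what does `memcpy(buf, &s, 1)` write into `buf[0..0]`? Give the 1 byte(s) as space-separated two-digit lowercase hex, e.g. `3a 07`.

3a

type:5 = -6 → 0x1a << 0 → word 0x1a
addr_hi:2 = 1 → 0x1 << 5 → word 0x3a
lvl:1 = 0 → 0x0 << 7 → word 0x3a
word = 0x3a → little-endian bytes:
  [0]=0x3a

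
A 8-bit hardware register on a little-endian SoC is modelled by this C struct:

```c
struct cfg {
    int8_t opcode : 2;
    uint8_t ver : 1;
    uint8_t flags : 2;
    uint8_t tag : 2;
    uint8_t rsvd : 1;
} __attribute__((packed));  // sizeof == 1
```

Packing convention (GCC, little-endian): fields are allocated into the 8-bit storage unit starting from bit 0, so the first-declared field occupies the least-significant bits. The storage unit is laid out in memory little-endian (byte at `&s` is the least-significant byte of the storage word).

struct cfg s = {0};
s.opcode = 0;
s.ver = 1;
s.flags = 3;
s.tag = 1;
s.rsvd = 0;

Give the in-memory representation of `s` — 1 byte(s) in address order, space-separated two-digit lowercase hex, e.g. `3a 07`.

3c

opcode (2b) val=0 bits=0x0 at bit 0: 0x00
ver (1b) val=1 bits=0x1 at bit 2: 0x04
flags (2b) val=3 bits=0x3 at bit 3: 0x1c
tag (2b) val=1 bits=0x1 at bit 5: 0x3c
rsvd (1b) val=0 bits=0x0 at bit 7: 0x3c
word = 0x3c → little-endian bytes:
  [0]=0x3c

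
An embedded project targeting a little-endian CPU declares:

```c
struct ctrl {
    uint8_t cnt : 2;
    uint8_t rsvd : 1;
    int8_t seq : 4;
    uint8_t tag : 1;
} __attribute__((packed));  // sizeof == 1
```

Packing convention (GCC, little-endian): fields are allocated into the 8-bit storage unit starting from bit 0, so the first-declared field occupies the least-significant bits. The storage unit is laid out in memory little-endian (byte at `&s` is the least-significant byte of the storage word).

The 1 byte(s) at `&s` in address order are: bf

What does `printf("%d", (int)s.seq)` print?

[0]=0xbf (little-endian) → word 0xbf
cnt:2 @ bit 0 → (0xbf>>0)&0x3 = 0x3
rsvd:1 @ bit 2 → (0xbf>>2)&0x1 = 0x1
seq:4 @ bit 3 → (0xbf>>3)&0xf = 0x7  ←
tag:1 @ bit 7 → (0xbf>>7)&0x1 = 0x1
seq signed 4b, MSB=0: value = 7

7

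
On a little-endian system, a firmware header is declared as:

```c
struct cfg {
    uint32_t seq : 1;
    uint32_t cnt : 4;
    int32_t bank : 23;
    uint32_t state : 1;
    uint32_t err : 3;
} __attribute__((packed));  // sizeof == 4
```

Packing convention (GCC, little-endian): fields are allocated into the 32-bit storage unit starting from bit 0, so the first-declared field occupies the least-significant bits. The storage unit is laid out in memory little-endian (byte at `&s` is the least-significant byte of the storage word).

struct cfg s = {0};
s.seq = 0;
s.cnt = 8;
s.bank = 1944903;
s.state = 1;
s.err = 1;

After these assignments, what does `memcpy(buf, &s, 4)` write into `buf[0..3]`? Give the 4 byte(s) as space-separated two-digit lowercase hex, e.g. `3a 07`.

f0 a8 b5 33

seq:1 = 0 → 0x0 << 0 → word 0x00000000
cnt:4 = 8 → 0x8 << 1 → word 0x00000010
bank:23 = 1944903 → 0x1dad47 << 5 → word 0x03b5a8f0
state:1 = 1 → 0x1 << 28 → word 0x13b5a8f0
err:3 = 1 → 0x1 << 29 → word 0x33b5a8f0
word = 0x33b5a8f0 → little-endian bytes:
  [0]=0xf0  [1]=0xa8  [2]=0xb5  [3]=0x33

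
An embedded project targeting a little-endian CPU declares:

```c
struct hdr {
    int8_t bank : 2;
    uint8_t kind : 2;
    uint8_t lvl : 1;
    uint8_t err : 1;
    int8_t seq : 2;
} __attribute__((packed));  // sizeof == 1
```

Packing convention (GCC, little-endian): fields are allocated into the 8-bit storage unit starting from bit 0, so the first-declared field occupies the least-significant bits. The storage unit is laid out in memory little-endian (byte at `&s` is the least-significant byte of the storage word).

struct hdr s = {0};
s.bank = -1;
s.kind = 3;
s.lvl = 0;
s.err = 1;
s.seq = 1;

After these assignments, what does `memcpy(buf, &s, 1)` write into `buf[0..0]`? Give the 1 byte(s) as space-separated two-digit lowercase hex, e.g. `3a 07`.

[0+:2] bank=-1 & 0x3 = 0x3; word=0x03
[2+:2] kind=3 & 0x3 = 0x3; word=0x0f
[4+:1] lvl=0 & 0x1 = 0x0; word=0x0f
[5+:1] err=1 & 0x1 = 0x1; word=0x2f
[6+:2] seq=1 & 0x3 = 0x1; word=0x6f
word = 0x6f → little-endian bytes:
  [0]=0x6f

6f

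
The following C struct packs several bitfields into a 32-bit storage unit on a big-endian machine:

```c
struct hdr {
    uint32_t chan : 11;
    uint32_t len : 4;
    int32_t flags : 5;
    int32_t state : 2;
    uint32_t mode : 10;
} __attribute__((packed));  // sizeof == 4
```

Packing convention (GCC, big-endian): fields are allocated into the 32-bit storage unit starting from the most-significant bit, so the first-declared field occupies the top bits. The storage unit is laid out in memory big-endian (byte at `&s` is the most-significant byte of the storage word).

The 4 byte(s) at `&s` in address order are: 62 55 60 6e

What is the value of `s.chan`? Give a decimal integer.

786

[0]=0x62 [1]=0x55 [2]=0x60 [3]=0x6e (big-endian) → word 0x6255606e
chan:11 @ bit 21 → (0x6255606e>>21)&0x7ff = 0x312  ←
len:4 @ bit 17 → (0x6255606e>>17)&0xf = 0xa
flags:5 @ bit 12 → (0x6255606e>>12)&0x1f = 0x16
state:2 @ bit 10 → (0x6255606e>>10)&0x3 = 0x0
mode:10 @ bit 0 → (0x6255606e>>0)&0x3ff = 0x6e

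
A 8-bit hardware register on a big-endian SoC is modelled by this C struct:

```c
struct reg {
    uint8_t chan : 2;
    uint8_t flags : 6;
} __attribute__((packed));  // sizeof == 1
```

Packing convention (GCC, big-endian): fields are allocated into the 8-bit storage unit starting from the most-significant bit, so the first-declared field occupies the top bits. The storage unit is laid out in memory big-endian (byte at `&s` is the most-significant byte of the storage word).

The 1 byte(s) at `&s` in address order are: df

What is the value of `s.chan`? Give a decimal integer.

[0]=0xdf (big-endian) → word 0xdf
chan:2 @ bit 6 → (0xdf>>6)&0x3 = 0x3  ←
flags:6 @ bit 0 → (0xdf>>0)&0x3f = 0x1f

3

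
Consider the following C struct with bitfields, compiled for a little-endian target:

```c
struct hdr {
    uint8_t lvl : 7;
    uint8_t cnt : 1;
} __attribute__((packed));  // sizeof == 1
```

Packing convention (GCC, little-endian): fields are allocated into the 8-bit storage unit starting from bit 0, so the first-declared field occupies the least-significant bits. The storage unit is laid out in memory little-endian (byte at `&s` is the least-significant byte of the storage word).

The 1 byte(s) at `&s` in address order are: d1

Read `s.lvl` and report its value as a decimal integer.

[0]=0xd1 (little-endian) → word 0xd1
lvl:7 @ bit 0 → (0xd1>>0)&0x7f = 0x51  ←
cnt:1 @ bit 7 → (0xd1>>7)&0x1 = 0x1

81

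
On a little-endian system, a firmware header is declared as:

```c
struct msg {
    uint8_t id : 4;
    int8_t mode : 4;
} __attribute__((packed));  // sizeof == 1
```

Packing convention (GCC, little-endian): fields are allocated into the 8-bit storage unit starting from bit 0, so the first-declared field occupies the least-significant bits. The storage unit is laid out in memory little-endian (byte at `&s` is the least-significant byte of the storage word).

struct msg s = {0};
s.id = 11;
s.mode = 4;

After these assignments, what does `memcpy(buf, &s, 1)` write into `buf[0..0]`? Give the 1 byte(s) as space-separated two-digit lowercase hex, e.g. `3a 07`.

id (4b) val=11 bits=0xb at bit 0: 0x0b
mode (4b) val=4 bits=0x4 at bit 4: 0x4b
word = 0x4b → little-endian bytes:
  [0]=0x4b

4b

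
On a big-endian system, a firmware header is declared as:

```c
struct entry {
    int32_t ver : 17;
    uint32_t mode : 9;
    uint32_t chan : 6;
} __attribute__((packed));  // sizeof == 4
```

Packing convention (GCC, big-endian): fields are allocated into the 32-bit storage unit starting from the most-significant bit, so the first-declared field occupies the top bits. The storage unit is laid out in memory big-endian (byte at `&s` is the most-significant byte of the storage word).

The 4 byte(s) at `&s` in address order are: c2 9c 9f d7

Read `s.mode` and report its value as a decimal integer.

[0]=0xc2 [1]=0x9c [2]=0x9f [3]=0xd7 (big-endian) → word 0xc29c9fd7
ver:17 @ bit 15 → (0xc29c9fd7>>15)&0x1ffff = 0x18539
mode:9 @ bit 6 → (0xc29c9fd7>>6)&0x1ff = 0x7f  ←
chan:6 @ bit 0 → (0xc29c9fd7>>0)&0x3f = 0x17

127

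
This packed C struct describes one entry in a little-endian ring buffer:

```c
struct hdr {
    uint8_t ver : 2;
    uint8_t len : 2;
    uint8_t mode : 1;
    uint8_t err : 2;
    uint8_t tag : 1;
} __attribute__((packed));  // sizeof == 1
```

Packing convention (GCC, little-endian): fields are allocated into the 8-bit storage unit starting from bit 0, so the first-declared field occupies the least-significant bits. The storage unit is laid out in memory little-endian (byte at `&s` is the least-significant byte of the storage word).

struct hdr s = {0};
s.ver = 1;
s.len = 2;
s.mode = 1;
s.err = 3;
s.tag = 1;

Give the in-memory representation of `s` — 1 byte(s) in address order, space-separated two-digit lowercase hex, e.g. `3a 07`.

f9

[0+:2] ver=1 & 0x3 = 0x1; word=0x01
[2+:2] len=2 & 0x3 = 0x2; word=0x09
[4+:1] mode=1 & 0x1 = 0x1; word=0x19
[5+:2] err=3 & 0x3 = 0x3; word=0x79
[7+:1] tag=1 & 0x1 = 0x1; word=0xf9
word = 0xf9 → little-endian bytes:
  [0]=0xf9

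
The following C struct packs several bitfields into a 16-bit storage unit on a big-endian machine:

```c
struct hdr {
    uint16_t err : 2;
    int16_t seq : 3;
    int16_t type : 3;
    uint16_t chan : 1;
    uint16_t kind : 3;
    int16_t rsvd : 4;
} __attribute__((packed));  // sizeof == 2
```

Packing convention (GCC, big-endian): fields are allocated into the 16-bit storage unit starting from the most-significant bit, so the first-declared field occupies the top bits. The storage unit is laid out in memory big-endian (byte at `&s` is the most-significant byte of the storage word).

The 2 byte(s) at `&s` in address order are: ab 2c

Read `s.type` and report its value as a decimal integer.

3

[0]=0xab [1]=0x2c (big-endian) → word 0xab2c
err:2 @ bit 14 → (0xab2c>>14)&0x3 = 0x2
seq:3 @ bit 11 → (0xab2c>>11)&0x7 = 0x5
type:3 @ bit 8 → (0xab2c>>8)&0x7 = 0x3  ←
chan:1 @ bit 7 → (0xab2c>>7)&0x1 = 0x0
kind:3 @ bit 4 → (0xab2c>>4)&0x7 = 0x2
rsvd:4 @ bit 0 → (0xab2c>>0)&0xf = 0xc
type signed 3b, MSB=0: value = 3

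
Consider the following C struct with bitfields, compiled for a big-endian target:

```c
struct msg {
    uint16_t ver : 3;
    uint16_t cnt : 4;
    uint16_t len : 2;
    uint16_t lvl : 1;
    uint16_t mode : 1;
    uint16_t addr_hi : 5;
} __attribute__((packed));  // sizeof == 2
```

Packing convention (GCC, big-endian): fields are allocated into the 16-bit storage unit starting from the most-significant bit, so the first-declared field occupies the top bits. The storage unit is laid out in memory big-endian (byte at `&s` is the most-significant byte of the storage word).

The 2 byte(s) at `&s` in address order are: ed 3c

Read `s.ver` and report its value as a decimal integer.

[0]=0xed [1]=0x3c (big-endian) → word 0xed3c
ver [13+:3] = (word>>13) & 0x7 = 7  ←
cnt [9+:4] = (word>>9) & 0xf = 6
len [7+:2] = (word>>7) & 0x3 = 2
lvl [6+:1] = (word>>6) & 0x1 = 0
mode [5+:1] = (word>>5) & 0x1 = 1
addr_hi [0+:5] = (word>>0) & 0x1f = 28

7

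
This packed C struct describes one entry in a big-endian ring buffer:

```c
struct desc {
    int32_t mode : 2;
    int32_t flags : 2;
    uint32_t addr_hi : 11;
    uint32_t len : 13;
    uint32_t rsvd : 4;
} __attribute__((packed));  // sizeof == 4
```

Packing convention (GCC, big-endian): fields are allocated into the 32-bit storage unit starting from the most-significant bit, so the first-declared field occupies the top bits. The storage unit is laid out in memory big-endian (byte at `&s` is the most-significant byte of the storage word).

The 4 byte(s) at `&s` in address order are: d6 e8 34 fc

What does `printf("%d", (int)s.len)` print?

[0]=0xd6 [1]=0xe8 [2]=0x34 [3]=0xfc (big-endian) → word 0xd6e834fc
mode [30+:2] = (word>>30) & 0x3 = 3
flags [28+:2] = (word>>28) & 0x3 = 1
addr_hi [17+:11] = (word>>17) & 0x7ff = 884
len [4+:13] = (word>>4) & 0x1fff = 847  ←
rsvd [0+:4] = (word>>0) & 0xf = 12

847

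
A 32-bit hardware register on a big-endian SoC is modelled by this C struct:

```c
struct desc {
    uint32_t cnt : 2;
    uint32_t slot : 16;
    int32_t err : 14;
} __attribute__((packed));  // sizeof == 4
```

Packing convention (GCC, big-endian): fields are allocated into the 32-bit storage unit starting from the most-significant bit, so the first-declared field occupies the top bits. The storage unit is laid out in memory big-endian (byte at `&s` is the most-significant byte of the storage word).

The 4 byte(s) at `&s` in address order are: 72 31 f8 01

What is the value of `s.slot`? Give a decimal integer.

[0]=0x72 [1]=0x31 [2]=0xf8 [3]=0x01 (big-endian) → word 0x7231f801
cnt:2 @ bit 30 → (0x7231f801>>30)&0x3 = 0x1
slot:16 @ bit 14 → (0x7231f801>>14)&0xffff = 0xc8c7  ←
err:14 @ bit 0 → (0x7231f801>>0)&0x3fff = 0x3801

51399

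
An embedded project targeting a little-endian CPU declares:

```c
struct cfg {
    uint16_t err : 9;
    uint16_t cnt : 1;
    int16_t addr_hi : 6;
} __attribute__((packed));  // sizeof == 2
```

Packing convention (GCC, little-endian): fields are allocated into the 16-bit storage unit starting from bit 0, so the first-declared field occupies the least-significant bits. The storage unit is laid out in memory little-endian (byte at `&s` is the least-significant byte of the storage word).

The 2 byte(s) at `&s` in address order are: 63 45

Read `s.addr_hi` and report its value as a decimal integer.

[0]=0x63 [1]=0x45 (little-endian) → word 0x4563
err [0+:9] = (word>>0) & 0x1ff = 355
cnt [9+:1] = (word>>9) & 0x1 = 0
addr_hi [10+:6] = (word>>10) & 0x3f = 17  ←
addr_hi signed 6b, MSB=0: value = 17

17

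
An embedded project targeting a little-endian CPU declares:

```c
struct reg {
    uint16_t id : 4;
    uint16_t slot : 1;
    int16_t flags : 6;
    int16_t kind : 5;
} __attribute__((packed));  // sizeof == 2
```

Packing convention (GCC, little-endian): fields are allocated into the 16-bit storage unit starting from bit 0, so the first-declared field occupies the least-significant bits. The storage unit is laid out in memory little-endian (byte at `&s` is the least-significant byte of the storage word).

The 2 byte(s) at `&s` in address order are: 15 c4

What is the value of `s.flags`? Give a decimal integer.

-32

[0]=0x15 [1]=0xc4 (little-endian) → word 0xc415
id [0+:4] = (word>>0) & 0xf = 5
slot [4+:1] = (word>>4) & 0x1 = 1
flags [5+:6] = (word>>5) & 0x3f = 32  ←
kind [11+:5] = (word>>11) & 0x1f = 24
flags signed 6b, MSB=1: 32 - 64 = -32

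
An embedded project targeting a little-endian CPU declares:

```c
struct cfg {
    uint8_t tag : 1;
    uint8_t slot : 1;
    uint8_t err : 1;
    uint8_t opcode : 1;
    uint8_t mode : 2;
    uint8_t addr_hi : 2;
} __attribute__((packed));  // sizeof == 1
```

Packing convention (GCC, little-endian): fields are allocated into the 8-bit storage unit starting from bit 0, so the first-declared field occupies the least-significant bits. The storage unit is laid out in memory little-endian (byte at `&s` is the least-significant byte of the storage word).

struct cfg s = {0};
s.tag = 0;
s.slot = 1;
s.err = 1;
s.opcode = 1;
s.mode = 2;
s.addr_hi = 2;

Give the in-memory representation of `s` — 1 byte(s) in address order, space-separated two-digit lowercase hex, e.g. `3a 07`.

ae

[0+:1] tag=0 & 0x1 = 0x0; word=0x00
[1+:1] slot=1 & 0x1 = 0x1; word=0x02
[2+:1] err=1 & 0x1 = 0x1; word=0x06
[3+:1] opcode=1 & 0x1 = 0x1; word=0x0e
[4+:2] mode=2 & 0x3 = 0x2; word=0x2e
[6+:2] addr_hi=2 & 0x3 = 0x2; word=0xae
word = 0xae → little-endian bytes:
  [0]=0xae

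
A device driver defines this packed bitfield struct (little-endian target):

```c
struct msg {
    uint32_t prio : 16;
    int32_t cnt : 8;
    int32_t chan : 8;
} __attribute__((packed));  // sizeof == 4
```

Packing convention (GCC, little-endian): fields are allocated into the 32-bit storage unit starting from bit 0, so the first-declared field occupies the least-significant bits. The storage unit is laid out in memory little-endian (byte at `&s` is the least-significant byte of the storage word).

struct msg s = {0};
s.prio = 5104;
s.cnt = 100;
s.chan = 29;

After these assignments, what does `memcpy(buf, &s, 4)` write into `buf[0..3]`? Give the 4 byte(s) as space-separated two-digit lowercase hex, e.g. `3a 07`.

prio (16b) val=5104 bits=0x13f0 at bit 0: 0x000013f0
cnt (8b) val=100 bits=0x64 at bit 16: 0x006413f0
chan (8b) val=29 bits=0x1d at bit 24: 0x1d6413f0
word = 0x1d6413f0 → little-endian bytes:
  [0]=0xf0  [1]=0x13  [2]=0x64  [3]=0x1d

f0 13 64 1d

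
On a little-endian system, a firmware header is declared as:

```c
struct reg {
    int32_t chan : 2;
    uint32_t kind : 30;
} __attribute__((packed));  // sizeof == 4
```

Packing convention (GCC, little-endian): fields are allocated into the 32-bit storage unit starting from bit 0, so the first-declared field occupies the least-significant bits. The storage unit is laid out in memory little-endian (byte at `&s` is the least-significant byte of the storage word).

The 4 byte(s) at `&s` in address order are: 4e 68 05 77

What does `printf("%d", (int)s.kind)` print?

[0]=0x4e [1]=0x68 [2]=0x05 [3]=0x77 (little-endian) → word 0x7705684e
chan [0+:2] = (word>>0) & 0x3 = 2
kind [2+:30] = (word>>2) & 0x3fffffff = 499210771  ←

499210771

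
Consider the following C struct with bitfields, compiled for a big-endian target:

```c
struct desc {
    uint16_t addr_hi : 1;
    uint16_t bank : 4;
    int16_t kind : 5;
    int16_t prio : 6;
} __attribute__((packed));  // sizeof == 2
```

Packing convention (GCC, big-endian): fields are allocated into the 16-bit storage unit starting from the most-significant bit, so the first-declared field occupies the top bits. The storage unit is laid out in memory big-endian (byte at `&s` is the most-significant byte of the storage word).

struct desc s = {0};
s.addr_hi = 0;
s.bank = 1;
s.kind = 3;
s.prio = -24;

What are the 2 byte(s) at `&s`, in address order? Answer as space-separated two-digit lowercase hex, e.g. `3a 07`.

08 e8

addr_hi:1 = 0 → 0x0 << 15 → word 0x0000
bank:4 = 1 → 0x1 << 11 → word 0x0800
kind:5 = 3 → 0x3 << 6 → word 0x08c0
prio:6 = -24 → 0x28 << 0 → word 0x08e8
word = 0x08e8 → big-endian bytes:
  [0]=0x08  [1]=0xe8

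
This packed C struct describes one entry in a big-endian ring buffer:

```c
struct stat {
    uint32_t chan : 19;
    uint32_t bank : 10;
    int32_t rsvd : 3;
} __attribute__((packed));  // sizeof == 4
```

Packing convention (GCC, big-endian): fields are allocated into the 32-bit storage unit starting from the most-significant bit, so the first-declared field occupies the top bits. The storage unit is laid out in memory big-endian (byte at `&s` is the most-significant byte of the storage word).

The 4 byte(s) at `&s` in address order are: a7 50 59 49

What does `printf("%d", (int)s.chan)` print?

[0]=0xa7 [1]=0x50 [2]=0x59 [3]=0x49 (big-endian) → word 0xa7505949
chan:19 @ bit 13 → (0xa7505949>>13)&0x7ffff = 0x53a82  ←
bank:10 @ bit 3 → (0xa7505949>>3)&0x3ff = 0x329
rsvd:3 @ bit 0 → (0xa7505949>>0)&0x7 = 0x1

342658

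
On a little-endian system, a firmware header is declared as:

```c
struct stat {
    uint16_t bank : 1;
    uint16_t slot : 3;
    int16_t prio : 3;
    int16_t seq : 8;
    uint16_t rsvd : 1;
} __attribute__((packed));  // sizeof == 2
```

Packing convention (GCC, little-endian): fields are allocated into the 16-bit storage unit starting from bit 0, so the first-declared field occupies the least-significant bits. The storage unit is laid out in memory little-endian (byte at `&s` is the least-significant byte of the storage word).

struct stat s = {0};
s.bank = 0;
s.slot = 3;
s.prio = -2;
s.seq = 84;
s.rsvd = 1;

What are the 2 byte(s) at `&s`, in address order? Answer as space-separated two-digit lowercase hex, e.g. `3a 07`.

[0+:1] bank=0 & 0x1 = 0x0; word=0x0000
[1+:3] slot=3 & 0x7 = 0x3; word=0x0006
[4+:3] prio=-2 & 0x7 = 0x6; word=0x0066
[7+:8] seq=84 & 0xff = 0x54; word=0x2a66
[15+:1] rsvd=1 & 0x1 = 0x1; word=0xaa66
word = 0xaa66 → little-endian bytes:
  [0]=0x66  [1]=0xaa

66 aa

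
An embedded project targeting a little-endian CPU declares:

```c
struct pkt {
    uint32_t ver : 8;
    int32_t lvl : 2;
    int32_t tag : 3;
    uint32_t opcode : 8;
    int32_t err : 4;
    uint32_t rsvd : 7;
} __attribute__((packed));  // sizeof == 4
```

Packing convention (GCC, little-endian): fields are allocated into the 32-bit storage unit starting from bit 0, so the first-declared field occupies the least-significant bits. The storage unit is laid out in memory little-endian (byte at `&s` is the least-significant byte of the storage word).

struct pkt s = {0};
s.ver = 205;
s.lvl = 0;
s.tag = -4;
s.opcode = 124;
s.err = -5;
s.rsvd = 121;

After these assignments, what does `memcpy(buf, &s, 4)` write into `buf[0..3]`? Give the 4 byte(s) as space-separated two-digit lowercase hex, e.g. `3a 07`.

[0+:8] ver=205 & 0xff = 0xcd; word=0x000000cd
[8+:2] lvl=0 & 0x3 = 0x0; word=0x000000cd
[10+:3] tag=-4 & 0x7 = 0x4; word=0x000010cd
[13+:8] opcode=124 & 0xff = 0x7c; word=0x000f90cd
[21+:4] err=-5 & 0xf = 0xb; word=0x016f90cd
[25+:7] rsvd=121 & 0x7f = 0x79; word=0xf36f90cd
word = 0xf36f90cd → little-endian bytes:
  [0]=0xcd  [1]=0x90  [2]=0x6f  [3]=0xf3

cd 90 6f f3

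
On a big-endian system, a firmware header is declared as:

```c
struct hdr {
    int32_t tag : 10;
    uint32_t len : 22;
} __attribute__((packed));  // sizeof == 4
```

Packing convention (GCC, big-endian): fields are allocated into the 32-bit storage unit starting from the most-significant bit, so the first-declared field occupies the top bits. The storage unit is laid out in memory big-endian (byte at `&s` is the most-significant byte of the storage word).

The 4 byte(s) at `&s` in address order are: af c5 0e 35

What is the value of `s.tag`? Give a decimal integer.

[0]=0xaf [1]=0xc5 [2]=0x0e [3]=0x35 (big-endian) → word 0xafc50e35
tag [22+:10] = (word>>22) & 0x3ff = 703  ←
len [0+:22] = (word>>0) & 0x3fffff = 331317
tag signed 10b, MSB=1: 703 - 1024 = -321

-321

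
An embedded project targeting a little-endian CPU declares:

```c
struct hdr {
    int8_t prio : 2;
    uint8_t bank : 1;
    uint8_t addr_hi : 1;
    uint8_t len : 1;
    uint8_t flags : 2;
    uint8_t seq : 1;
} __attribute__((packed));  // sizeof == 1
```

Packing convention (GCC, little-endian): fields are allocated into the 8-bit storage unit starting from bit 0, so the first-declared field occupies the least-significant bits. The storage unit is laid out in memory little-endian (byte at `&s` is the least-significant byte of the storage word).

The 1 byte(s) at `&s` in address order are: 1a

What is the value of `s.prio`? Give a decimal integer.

-2

[0]=0x1a (little-endian) → word 0x1a
prio [0+:2] = (word>>0) & 0x3 = 2  ←
bank [2+:1] = (word>>2) & 0x1 = 0
addr_hi [3+:1] = (word>>3) & 0x1 = 1
len [4+:1] = (word>>4) & 0x1 = 1
flags [5+:2] = (word>>5) & 0x3 = 0
seq [7+:1] = (word>>7) & 0x1 = 0
prio signed 2b, MSB=1: 2 - 4 = -2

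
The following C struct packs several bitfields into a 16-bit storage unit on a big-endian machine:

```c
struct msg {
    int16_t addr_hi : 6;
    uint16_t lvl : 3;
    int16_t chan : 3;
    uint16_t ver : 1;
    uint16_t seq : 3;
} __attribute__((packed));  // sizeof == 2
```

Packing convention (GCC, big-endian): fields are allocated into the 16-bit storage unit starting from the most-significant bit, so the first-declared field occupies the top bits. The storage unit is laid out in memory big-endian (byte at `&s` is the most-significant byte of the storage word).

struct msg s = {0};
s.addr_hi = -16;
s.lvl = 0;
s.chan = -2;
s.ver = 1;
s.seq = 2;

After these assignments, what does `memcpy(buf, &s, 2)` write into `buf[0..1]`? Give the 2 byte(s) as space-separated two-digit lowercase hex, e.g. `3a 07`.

addr_hi:6 = -16 → 0x30 << 10 → word 0xc000
lvl:3 = 0 → 0x0 << 7 → word 0xc000
chan:3 = -2 → 0x6 << 4 → word 0xc060
ver:1 = 1 → 0x1 << 3 → word 0xc068
seq:3 = 2 → 0x2 << 0 → word 0xc06a
word = 0xc06a → big-endian bytes:
  [0]=0xc0  [1]=0x6a

c0 6a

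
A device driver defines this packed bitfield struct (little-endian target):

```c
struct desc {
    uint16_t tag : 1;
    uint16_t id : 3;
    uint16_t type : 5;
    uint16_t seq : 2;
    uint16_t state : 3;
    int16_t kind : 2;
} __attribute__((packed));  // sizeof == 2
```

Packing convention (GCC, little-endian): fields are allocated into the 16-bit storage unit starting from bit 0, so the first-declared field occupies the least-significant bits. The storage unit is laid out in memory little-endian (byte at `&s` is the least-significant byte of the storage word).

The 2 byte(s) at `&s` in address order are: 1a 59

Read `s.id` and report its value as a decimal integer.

5

[0]=0x1a [1]=0x59 (little-endian) → word 0x591a
tag [0+:1] = (word>>0) & 0x1 = 0
id [1+:3] = (word>>1) & 0x7 = 5  ←
type [4+:5] = (word>>4) & 0x1f = 17
seq [9+:2] = (word>>9) & 0x3 = 0
state [11+:3] = (word>>11) & 0x7 = 3
kind [14+:2] = (word>>14) & 0x3 = 1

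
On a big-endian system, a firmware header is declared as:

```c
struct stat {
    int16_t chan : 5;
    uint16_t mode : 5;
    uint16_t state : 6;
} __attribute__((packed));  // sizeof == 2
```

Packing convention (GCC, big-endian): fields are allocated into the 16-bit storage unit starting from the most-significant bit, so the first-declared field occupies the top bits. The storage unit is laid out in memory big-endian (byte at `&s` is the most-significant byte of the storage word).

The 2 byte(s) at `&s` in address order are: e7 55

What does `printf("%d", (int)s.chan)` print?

-4

[0]=0xe7 [1]=0x55 (big-endian) → word 0xe755
chan:5 @ bit 11 → (0xe755>>11)&0x1f = 0x1c  ←
mode:5 @ bit 6 → (0xe755>>6)&0x1f = 0x1d
state:6 @ bit 0 → (0xe755>>0)&0x3f = 0x15
chan signed 5b, MSB=1: 28 - 32 = -4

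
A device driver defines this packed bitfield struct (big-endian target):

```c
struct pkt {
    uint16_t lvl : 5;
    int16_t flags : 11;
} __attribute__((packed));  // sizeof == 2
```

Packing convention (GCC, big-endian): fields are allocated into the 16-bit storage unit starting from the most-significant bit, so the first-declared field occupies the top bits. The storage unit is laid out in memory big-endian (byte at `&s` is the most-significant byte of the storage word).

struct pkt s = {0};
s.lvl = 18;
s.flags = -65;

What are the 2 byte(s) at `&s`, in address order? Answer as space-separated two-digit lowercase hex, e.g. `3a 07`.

lvl (5b) val=18 bits=0x12 at bit 11: 0x9000
flags (11b) val=-65 bits=0x7bf at bit 0: 0x97bf
word = 0x97bf → big-endian bytes:
  [0]=0x97  [1]=0xbf

97 bf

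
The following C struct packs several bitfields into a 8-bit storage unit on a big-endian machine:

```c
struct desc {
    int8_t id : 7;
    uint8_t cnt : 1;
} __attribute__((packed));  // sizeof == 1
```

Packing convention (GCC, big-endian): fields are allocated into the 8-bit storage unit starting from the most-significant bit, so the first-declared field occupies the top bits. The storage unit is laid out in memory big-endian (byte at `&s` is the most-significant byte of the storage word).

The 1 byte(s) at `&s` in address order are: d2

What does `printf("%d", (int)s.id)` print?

[0]=0xd2 (big-endian) → word 0xd2
id:7 @ bit 1 → (0xd2>>1)&0x7f = 0x69  ←
cnt:1 @ bit 0 → (0xd2>>0)&0x1 = 0x0
id signed 7b, MSB=1: 105 - 128 = -23

-23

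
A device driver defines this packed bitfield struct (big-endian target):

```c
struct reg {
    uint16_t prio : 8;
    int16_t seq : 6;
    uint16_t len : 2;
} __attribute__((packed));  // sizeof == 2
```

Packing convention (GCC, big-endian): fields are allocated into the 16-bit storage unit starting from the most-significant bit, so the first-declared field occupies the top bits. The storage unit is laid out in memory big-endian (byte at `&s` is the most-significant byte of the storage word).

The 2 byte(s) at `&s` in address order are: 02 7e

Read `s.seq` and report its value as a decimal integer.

31

[0]=0x02 [1]=0x7e (big-endian) → word 0x027e
prio:8 @ bit 8 → (0x027e>>8)&0xff = 0x2
seq:6 @ bit 2 → (0x027e>>2)&0x3f = 0x1f  ←
len:2 @ bit 0 → (0x027e>>0)&0x3 = 0x2
seq signed 6b, MSB=0: value = 31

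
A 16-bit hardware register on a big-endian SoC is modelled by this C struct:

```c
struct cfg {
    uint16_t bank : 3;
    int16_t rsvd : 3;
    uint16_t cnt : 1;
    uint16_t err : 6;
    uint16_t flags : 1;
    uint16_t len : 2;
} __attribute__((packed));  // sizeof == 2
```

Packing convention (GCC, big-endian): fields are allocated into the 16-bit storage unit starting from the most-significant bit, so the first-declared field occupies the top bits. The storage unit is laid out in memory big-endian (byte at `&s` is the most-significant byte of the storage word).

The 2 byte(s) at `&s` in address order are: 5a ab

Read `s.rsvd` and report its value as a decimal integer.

-2

[0]=0x5a [1]=0xab (big-endian) → word 0x5aab
bank [13+:3] = (word>>13) & 0x7 = 2
rsvd [10+:3] = (word>>10) & 0x7 = 6  ←
cnt [9+:1] = (word>>9) & 0x1 = 1
err [3+:6] = (word>>3) & 0x3f = 21
flags [2+:1] = (word>>2) & 0x1 = 0
len [0+:2] = (word>>0) & 0x3 = 3
rsvd signed 3b, MSB=1: 6 - 8 = -2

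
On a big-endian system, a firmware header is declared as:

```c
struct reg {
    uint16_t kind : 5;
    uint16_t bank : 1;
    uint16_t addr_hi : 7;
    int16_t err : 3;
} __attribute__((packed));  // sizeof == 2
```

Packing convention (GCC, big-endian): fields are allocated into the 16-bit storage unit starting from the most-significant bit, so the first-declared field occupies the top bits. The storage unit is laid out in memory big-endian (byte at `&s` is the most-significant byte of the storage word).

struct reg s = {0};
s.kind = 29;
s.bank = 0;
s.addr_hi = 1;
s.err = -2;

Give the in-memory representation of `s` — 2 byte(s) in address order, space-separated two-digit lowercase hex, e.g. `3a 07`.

e8 0e

kind (5b) val=29 bits=0x1d at bit 11: 0xe800
bank (1b) val=0 bits=0x0 at bit 10: 0xe800
addr_hi (7b) val=1 bits=0x1 at bit 3: 0xe808
err (3b) val=-2 bits=0x6 at bit 0: 0xe80e
word = 0xe80e → big-endian bytes:
  [0]=0xe8  [1]=0x0e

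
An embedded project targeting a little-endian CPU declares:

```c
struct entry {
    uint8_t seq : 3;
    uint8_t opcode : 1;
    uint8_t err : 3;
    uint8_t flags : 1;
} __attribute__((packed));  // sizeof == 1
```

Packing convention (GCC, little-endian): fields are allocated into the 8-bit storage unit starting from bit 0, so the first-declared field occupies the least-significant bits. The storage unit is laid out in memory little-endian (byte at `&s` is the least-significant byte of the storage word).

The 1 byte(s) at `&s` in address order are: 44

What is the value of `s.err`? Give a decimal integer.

4

[0]=0x44 (little-endian) → word 0x44
seq:3 @ bit 0 → (0x44>>0)&0x7 = 0x4
opcode:1 @ bit 3 → (0x44>>3)&0x1 = 0x0
err:3 @ bit 4 → (0x44>>4)&0x7 = 0x4  ←
flags:1 @ bit 7 → (0x44>>7)&0x1 = 0x0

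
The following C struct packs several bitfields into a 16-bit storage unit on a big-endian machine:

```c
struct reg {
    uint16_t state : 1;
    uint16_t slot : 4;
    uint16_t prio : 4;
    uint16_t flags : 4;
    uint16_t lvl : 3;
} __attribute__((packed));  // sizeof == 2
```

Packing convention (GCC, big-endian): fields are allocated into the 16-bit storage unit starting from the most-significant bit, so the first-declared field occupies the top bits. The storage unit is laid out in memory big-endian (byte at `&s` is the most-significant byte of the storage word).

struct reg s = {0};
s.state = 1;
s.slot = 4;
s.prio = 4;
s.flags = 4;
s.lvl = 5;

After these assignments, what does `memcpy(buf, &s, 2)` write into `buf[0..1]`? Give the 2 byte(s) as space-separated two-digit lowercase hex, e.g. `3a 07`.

state:1 = 1 → 0x1 << 15 → word 0x8000
slot:4 = 4 → 0x4 << 11 → word 0xa000
prio:4 = 4 → 0x4 << 7 → word 0xa200
flags:4 = 4 → 0x4 << 3 → word 0xa220
lvl:3 = 5 → 0x5 << 0 → word 0xa225
word = 0xa225 → big-endian bytes:
  [0]=0xa2  [1]=0x25

a2 25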